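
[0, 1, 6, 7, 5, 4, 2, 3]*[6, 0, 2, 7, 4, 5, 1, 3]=[6, 0, 1, 3, 5, 4, 2, 7]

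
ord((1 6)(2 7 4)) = 6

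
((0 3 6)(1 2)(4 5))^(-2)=(0 3 6)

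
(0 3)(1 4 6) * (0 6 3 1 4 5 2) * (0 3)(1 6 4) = (0 6 1 5 2 3 4)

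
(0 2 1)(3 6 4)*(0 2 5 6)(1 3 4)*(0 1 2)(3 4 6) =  (0 5 3 1)(2 4 6)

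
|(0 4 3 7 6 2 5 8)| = 8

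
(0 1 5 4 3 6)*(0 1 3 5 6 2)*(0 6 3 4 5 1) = (0 4 1 3 2 6) 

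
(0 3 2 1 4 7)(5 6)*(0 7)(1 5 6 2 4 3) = (0 1 3 4)(2 5)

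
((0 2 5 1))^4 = ()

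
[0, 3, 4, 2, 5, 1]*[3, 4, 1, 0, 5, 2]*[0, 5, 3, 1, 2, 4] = [1, 0, 4, 5, 3, 2]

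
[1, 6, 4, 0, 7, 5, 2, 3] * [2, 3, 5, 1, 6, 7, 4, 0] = [3, 4, 6, 2, 0, 7, 5, 1]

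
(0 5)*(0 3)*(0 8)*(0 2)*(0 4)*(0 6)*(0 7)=(0 5 3 8 2 4 6 7)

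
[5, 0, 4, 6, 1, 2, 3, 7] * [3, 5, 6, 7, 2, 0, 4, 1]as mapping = [0→0, 1→3, 2→2, 3→4, 4→5, 5→6, 6→7, 7→1]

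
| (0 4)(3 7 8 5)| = 4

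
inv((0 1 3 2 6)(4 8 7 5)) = (0 6 2 3 1)(4 5 7 8)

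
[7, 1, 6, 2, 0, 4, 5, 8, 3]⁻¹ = [4, 1, 3, 8, 5, 6, 2, 0, 7]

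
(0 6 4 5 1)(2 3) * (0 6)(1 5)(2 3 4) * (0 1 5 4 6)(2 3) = (0 1)(2 6 3)(4 5)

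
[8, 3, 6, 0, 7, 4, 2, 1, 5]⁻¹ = [3, 7, 6, 1, 5, 8, 2, 4, 0]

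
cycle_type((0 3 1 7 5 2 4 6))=8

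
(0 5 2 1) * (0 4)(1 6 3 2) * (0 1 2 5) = (1 4)(2 6 3 5)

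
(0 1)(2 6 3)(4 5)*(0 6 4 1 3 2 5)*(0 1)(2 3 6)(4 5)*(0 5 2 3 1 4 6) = (1 3 6)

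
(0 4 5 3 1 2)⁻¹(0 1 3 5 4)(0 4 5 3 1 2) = (1 3 5 4 2)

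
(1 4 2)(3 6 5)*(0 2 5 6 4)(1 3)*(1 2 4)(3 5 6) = (0 4 6 3 1)(2 5)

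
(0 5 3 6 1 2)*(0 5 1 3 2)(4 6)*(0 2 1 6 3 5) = (0 6 5 1 2)(3 4)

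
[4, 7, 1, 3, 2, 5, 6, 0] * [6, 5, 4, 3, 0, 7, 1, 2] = [0, 2, 5, 3, 4, 7, 1, 6]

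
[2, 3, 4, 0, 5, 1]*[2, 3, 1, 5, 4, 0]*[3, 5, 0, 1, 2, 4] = [5, 4, 2, 0, 3, 1]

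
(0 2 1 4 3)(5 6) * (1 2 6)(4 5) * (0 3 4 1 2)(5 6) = (0 5 2)(1 6)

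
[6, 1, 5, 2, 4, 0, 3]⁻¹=[5, 1, 3, 6, 4, 2, 0]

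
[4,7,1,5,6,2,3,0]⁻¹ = [7,2,5,6,0,3,4,1]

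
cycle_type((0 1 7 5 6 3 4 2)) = 8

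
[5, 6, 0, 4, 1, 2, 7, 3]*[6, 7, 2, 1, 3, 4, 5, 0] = [4, 5, 6, 3, 7, 2, 0, 1]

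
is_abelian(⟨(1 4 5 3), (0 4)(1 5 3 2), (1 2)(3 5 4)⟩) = no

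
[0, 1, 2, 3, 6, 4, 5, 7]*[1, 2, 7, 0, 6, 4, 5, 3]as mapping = [0→1, 1→2, 2→7, 3→0, 4→5, 5→6, 6→4, 7→3]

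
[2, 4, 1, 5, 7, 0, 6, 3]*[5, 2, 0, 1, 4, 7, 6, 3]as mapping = [0→0, 1→4, 2→2, 3→7, 4→3, 5→5, 6→6, 7→1]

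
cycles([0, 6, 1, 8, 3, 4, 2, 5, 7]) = (1 6 2)(3 8 7 5 4)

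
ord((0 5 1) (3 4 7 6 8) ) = 15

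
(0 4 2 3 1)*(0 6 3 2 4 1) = (0 1 6 3)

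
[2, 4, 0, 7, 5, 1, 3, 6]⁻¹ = [2, 5, 0, 6, 1, 4, 7, 3]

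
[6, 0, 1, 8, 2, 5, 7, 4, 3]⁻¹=[1, 2, 4, 8, 7, 5, 0, 6, 3]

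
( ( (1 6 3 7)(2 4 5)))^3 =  (1 7 3 6)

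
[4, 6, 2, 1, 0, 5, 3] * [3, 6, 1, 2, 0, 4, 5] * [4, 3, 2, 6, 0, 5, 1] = [4, 5, 3, 1, 6, 0, 2]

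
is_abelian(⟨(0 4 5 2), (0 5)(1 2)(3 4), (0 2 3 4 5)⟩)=no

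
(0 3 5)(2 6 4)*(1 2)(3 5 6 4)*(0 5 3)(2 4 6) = (0 3 2 6)(1 4)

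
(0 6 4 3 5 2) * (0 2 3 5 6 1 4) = (0 1 4 5 3 6)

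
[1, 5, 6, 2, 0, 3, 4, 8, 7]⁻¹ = [4, 0, 3, 5, 6, 1, 2, 8, 7]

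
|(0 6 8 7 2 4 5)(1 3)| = 14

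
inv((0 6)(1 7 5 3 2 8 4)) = (0 6)(1 4 8 2 3 5 7)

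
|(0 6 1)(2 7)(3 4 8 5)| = 12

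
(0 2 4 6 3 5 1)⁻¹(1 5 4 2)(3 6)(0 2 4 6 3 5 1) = (0 1 6 4)(3 5)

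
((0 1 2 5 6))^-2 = (0 5 1 6 2)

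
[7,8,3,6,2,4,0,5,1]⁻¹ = [6,8,4,2,5,7,3,0,1]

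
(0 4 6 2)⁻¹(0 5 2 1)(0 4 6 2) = (0 1 4 5)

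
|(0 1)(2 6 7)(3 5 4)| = 6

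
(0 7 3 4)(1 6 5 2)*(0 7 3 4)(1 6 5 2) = (0 3)(1 5)(2 6)(4 7)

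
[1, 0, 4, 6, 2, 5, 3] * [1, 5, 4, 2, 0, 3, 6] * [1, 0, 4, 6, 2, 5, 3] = [5, 0, 1, 3, 2, 6, 4] 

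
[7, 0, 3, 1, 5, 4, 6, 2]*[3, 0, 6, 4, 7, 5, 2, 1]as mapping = [0→1, 1→3, 2→4, 3→0, 4→5, 5→7, 6→2, 7→6]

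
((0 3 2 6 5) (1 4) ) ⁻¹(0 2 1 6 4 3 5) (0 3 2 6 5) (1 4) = (0 3 6 4 5 1 2) 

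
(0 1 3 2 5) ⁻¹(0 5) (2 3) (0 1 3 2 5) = (0 1) (2 5) 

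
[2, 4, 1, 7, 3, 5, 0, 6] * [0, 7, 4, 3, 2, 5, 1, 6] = [4, 2, 7, 6, 3, 5, 0, 1]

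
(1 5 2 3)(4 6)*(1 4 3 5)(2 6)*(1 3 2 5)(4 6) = (1 3 6 2)(4 5)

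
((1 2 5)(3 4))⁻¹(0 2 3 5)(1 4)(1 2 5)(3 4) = (0 5 4 1)(2 3)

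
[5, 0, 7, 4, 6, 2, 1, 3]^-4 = [3, 7, 6, 0, 5, 4, 2, 1]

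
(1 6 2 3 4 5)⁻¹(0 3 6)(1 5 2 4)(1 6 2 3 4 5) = (0 4 2)(1 3 5 6)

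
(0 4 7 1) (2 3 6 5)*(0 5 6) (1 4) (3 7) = (0 1 5 2 7 4 3) 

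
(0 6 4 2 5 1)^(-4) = (0 4 5)(1 6 2)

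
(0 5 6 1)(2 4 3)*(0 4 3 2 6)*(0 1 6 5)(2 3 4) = (1 2 4 3 5)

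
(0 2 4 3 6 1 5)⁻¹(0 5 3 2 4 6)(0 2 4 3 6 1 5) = (0 6 4 3 1 2)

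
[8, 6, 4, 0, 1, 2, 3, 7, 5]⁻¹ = [3, 4, 5, 6, 2, 8, 1, 7, 0]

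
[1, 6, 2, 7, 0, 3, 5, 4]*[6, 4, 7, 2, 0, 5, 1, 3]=[4, 1, 7, 3, 6, 2, 5, 0] 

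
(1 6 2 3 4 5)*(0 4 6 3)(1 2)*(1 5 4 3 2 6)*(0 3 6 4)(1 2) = (0 6 5 4)(2 3)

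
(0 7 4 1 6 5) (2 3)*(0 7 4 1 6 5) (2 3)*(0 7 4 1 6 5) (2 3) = (0 1) (2 3) (4 5) (6 7) 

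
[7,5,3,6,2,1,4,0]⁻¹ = [7,5,4,2,6,1,3,0]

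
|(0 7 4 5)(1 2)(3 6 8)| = 12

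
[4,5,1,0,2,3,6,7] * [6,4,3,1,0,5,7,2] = [0,5,4,6,3,1,7,2]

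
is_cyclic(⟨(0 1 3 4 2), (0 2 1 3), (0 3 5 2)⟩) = no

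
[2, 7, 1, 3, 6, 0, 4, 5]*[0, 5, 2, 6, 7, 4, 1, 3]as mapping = [0→2, 1→3, 2→5, 3→6, 4→1, 5→0, 6→7, 7→4]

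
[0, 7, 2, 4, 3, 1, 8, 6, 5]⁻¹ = [0, 5, 2, 4, 3, 8, 7, 1, 6]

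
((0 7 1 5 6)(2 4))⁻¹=(0 6 5 1 7)(2 4)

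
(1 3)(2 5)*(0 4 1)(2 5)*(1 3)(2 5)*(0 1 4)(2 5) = (1 4 3)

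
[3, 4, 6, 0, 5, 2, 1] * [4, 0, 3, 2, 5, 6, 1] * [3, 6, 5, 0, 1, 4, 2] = [5, 4, 6, 1, 2, 0, 3]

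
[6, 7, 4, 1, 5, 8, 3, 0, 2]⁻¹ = [7, 3, 8, 6, 2, 4, 0, 1, 5]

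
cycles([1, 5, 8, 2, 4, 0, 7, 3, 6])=(0 1 5)(2 8 6 7 3)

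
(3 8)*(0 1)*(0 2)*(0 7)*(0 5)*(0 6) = (0 1 2 7 5 6)(3 8)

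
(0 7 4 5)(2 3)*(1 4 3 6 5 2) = (0 7 3 1 4 2 6 5)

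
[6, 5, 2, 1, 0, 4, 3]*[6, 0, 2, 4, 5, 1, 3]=[3, 1, 2, 0, 6, 5, 4]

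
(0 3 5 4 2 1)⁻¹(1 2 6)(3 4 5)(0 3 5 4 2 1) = (0 1 6)(2 4 5)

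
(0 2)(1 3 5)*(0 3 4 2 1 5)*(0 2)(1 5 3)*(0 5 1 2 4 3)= (0 1 3 4 5)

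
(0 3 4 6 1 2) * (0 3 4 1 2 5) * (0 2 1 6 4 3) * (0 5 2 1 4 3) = (1 2 5)(3 6 4)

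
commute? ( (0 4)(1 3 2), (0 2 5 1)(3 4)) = no: (0 4)(1 3 2)*(0 2 5 1)(3 4) = (0 3 5 1 4 2), (0 2 5 1)(3 4)*(0 4)(1 3 2) = (0 1 4 2 5 3)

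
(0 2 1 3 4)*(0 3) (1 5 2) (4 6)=(0 1) (2 5) (3 6 4) 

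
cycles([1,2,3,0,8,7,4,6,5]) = (0 1 2 3)(4 8 5 7 6)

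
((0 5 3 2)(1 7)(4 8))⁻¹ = (0 2 3 5)(1 7)(4 8)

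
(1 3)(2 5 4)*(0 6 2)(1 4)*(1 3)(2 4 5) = (0 6 4)(3 5)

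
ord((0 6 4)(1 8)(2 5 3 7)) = 12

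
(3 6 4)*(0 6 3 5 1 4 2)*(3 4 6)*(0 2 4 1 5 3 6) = (0 6 4 3 1)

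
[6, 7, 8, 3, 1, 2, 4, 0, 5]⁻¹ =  [7, 4, 5, 3, 6, 8, 0, 1, 2]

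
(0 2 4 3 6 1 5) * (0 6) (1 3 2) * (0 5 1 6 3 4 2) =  (0 6 4) (3 5) 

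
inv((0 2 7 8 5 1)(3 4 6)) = (0 1 5 8 7 2)(3 6 4)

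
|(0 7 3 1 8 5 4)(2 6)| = 14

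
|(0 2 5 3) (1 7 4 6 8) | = 20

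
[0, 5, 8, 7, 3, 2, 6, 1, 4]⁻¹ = [0, 7, 5, 4, 8, 1, 6, 3, 2]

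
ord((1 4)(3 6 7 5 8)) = 10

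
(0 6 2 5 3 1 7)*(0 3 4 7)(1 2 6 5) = (0 5 4 7 3 2 1)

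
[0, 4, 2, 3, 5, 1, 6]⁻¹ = [0, 5, 2, 3, 1, 4, 6]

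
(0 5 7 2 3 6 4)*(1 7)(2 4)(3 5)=(0 3 6 2 5 1 7 4)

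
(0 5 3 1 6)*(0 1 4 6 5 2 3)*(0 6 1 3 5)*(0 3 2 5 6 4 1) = (0 5 4)(1 3)(2 6)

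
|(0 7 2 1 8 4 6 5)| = 8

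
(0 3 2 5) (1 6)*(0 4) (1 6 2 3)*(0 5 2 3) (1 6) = (0 6 1 3) (4 5) 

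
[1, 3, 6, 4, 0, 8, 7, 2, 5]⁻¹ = [4, 0, 7, 1, 3, 8, 2, 6, 5]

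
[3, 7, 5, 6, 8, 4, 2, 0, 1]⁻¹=[7, 8, 6, 0, 5, 2, 3, 1, 4]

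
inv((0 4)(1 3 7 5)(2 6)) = (0 4)(1 5 7 3)(2 6)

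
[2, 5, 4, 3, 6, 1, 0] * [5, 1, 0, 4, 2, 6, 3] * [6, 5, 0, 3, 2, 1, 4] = [6, 4, 0, 2, 3, 5, 1]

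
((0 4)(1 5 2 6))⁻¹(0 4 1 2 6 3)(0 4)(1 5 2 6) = (0 5 6 1 3 4)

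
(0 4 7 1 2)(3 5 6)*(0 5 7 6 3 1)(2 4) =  (0 2 5 3 7)(1 4 6)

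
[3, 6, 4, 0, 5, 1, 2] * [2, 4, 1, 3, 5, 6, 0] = [3, 0, 5, 2, 6, 4, 1]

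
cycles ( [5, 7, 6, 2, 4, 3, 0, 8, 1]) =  (0 5 3 2 6)(1 7 8)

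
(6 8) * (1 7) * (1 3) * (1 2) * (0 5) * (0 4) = (0 5 4)(1 7 3 2)(6 8)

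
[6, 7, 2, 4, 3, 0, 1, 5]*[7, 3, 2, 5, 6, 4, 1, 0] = [1, 0, 2, 6, 5, 7, 3, 4]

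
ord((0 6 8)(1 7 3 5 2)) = 15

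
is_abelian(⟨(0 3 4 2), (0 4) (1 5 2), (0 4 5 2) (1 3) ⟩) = no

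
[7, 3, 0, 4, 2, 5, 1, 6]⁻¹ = [2, 6, 4, 1, 3, 5, 7, 0]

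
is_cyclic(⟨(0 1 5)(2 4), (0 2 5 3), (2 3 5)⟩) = no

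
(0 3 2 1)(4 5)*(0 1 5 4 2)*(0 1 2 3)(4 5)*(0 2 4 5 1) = (0 2 5 3)(1 4)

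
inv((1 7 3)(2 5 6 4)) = (1 3 7)(2 4 6 5)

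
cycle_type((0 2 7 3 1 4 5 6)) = 8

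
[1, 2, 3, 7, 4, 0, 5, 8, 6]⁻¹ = [5, 0, 1, 2, 4, 6, 8, 3, 7]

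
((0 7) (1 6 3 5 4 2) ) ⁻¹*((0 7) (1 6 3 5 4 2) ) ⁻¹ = (1 4 3) (2 5 6) 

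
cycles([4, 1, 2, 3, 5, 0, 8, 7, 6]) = (0 4 5)(6 8)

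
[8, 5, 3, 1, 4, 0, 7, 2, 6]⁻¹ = [5, 3, 7, 2, 4, 1, 8, 6, 0]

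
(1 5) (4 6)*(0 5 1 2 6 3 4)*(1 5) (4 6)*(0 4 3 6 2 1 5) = (0 5 1) (2 3) (4 6) 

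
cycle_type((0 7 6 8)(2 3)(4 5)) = 2^2.4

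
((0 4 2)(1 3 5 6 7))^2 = (0 2 4)(1 5 7 3 6)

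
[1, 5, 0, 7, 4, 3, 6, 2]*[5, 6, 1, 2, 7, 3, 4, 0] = [6, 3, 5, 0, 7, 2, 4, 1]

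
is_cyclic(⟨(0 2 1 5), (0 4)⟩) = no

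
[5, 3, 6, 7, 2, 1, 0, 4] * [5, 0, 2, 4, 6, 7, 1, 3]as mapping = [0→7, 1→4, 2→1, 3→3, 4→2, 5→0, 6→5, 7→6]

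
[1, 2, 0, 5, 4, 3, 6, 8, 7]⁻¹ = [2, 0, 1, 5, 4, 3, 6, 8, 7]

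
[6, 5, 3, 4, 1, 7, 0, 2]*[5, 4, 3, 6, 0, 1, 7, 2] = [7, 1, 6, 0, 4, 2, 5, 3]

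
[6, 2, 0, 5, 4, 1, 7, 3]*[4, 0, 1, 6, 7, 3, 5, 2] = [5, 1, 4, 3, 7, 0, 2, 6]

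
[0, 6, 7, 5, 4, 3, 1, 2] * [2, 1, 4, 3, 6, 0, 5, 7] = [2, 5, 7, 0, 6, 3, 1, 4]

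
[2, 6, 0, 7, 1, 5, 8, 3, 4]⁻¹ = [2, 4, 0, 7, 8, 5, 1, 3, 6]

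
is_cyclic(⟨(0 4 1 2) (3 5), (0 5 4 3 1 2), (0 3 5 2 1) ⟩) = no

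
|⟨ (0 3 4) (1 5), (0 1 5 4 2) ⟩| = 720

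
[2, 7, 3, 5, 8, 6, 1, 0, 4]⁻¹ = [7, 6, 0, 2, 8, 3, 5, 1, 4]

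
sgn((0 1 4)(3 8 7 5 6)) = 1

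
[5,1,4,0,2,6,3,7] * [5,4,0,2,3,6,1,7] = [6,4,3,5,0,1,2,7]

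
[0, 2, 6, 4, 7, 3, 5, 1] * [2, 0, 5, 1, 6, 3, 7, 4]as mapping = [0→2, 1→5, 2→7, 3→6, 4→4, 5→1, 6→3, 7→0]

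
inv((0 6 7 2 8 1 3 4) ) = (0 4 3 1 8 2 7 6) 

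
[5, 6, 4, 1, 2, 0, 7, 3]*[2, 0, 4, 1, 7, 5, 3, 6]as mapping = [0→5, 1→3, 2→7, 3→0, 4→4, 5→2, 6→6, 7→1]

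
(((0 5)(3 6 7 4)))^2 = (3 7)(4 6)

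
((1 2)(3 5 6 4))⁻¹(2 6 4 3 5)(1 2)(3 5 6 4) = (1 4 3 5 6)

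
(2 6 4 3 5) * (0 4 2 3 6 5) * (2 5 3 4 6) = (0 6 5 4 2 3)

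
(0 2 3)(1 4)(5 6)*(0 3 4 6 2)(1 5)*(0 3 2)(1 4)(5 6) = (0 3 2 1 5)(4 6)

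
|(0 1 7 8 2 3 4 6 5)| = 9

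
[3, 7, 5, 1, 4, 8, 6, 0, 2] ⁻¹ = [7, 3, 8, 0, 4, 2, 6, 1, 5] 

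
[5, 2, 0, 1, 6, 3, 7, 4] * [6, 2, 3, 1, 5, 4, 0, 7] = [4, 3, 6, 2, 0, 1, 7, 5]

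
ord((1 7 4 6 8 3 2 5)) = 8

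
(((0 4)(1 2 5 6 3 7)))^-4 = (1 5 3)(2 6 7)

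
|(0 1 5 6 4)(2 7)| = 10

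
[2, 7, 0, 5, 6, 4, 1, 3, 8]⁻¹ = [2, 6, 0, 7, 5, 3, 4, 1, 8]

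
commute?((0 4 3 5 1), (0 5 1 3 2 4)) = no:(0 4 3 5 1) * (0 5 1 3 2 4) = (1 5 3)(2 4), (0 5 1 3 2 4) * (0 4 3 5 1) = (0 1 5)(2 3)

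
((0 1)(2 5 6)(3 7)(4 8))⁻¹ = (0 1)(2 6 5)(3 7)(4 8)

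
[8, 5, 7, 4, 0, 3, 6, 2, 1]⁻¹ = [4, 8, 7, 5, 3, 1, 6, 2, 0]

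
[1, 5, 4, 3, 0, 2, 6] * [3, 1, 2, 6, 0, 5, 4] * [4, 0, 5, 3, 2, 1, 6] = [0, 1, 4, 6, 3, 5, 2]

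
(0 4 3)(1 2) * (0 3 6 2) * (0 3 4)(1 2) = (1 3 4 6)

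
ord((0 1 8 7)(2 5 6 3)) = 4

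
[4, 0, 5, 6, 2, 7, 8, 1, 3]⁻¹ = [1, 7, 4, 8, 0, 2, 3, 5, 6]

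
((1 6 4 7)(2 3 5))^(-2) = (1 4)(2 3 5)(6 7)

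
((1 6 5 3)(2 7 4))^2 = (1 5)(2 4 7)(3 6)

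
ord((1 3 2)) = 3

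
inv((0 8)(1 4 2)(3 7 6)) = (0 8)(1 2 4)(3 6 7)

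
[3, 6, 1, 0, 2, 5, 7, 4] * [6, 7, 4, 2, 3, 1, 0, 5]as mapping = [0→2, 1→0, 2→7, 3→6, 4→4, 5→1, 6→5, 7→3]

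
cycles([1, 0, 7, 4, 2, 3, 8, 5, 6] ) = (0 1)(2 7 5 3 4)(6 8)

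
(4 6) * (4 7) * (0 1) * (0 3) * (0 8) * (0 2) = (0 1 3 8 2)(4 6 7)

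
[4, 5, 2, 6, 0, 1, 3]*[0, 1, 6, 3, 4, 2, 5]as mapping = [0→4, 1→2, 2→6, 3→5, 4→0, 5→1, 6→3]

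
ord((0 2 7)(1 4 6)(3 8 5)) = 3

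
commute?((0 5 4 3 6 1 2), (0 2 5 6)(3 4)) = no:(0 5 4 3 6 1 2)*(0 2 5 6)(3 4) = (0 6 1 5 3), (0 2 5 6)(3 4)*(0 5 4 3 6 1 2) = (1 2 4 6 5)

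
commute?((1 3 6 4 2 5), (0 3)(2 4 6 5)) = no:(1 3 6 4 2 5) * (0 3)(2 4 6 5) = (0 3 5 1), (0 3)(2 4 6 5) * (1 3 6 4 2 5) = (0 6 1 3)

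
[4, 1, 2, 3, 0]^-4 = [0, 1, 2, 3, 4]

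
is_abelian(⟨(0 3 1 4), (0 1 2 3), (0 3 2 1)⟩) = no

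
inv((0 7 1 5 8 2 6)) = (0 6 2 8 5 1 7)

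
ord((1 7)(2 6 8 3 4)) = 10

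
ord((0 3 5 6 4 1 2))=7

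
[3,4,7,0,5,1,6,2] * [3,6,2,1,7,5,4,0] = [1,7,0,3,5,6,4,2]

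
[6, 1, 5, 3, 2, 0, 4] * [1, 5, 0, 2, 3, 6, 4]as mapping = [0→4, 1→5, 2→6, 3→2, 4→0, 5→1, 6→3]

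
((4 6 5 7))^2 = (4 5)(6 7)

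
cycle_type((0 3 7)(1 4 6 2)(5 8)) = 2.3.4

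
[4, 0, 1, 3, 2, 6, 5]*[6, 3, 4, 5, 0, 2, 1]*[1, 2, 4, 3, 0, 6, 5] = [1, 5, 3, 6, 0, 2, 4]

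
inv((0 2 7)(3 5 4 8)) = (0 7 2)(3 8 4 5)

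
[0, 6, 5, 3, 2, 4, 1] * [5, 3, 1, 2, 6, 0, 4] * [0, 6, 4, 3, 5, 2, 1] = [2, 5, 0, 4, 6, 1, 3]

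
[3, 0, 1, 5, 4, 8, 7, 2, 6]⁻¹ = [1, 2, 7, 0, 4, 3, 8, 6, 5]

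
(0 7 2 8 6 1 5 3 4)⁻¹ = (0 4 3 5 1 6 8 2 7)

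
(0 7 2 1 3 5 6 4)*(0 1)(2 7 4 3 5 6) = (0 4 1 5 2)(3 6)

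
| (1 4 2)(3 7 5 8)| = 12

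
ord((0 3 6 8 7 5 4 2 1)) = 9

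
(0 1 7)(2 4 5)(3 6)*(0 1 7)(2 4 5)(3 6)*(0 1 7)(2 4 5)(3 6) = (3 6)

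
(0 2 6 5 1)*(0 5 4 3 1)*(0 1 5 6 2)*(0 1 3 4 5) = (0 1 6 5 3)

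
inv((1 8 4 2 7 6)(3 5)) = (1 6 7 2 4 8)(3 5)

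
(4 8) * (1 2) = (1 2)(4 8)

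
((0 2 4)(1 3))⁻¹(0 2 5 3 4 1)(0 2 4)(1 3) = (0 3 2 4 5 1)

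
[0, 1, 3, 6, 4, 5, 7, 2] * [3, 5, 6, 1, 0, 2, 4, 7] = [3, 5, 1, 4, 0, 2, 7, 6]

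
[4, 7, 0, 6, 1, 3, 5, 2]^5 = [0, 1, 2, 5, 4, 6, 3, 7]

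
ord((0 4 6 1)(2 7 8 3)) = 4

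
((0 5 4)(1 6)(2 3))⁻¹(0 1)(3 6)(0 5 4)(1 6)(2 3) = (1 2)(5 6)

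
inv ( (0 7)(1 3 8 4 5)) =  (0 7)(1 5 4 8 3)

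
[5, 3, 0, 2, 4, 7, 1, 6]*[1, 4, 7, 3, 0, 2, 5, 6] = [2, 3, 1, 7, 0, 6, 4, 5]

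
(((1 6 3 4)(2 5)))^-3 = (1 6 3 4)(2 5)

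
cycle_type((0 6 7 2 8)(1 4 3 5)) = 4.5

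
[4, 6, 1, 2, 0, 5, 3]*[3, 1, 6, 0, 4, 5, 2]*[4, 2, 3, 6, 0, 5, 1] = [0, 3, 2, 1, 6, 5, 4]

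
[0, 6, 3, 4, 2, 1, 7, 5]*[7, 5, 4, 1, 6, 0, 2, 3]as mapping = [0→7, 1→2, 2→1, 3→6, 4→4, 5→5, 6→3, 7→0]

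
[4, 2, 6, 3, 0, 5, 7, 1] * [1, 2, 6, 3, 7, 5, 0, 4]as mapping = [0→7, 1→6, 2→0, 3→3, 4→1, 5→5, 6→4, 7→2]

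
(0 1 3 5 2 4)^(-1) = (0 4 2 5 3 1)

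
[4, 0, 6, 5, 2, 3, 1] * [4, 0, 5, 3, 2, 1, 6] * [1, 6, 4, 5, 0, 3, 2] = [4, 0, 2, 6, 3, 5, 1]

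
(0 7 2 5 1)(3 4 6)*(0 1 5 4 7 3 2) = (0 3 7)(2 4 6)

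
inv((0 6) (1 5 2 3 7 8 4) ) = (0 6) (1 4 8 7 3 2 5) 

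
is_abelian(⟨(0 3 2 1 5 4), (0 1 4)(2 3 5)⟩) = no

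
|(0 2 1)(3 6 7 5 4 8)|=6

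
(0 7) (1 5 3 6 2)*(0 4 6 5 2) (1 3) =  (0 7 4 6) (1 2 3 5) 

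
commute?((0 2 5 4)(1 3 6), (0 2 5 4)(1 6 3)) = yes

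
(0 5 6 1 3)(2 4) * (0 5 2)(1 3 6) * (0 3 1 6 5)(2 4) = (0 4 3)(1 5 6)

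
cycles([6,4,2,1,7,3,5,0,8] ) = (0 6 5 3 1 4 7)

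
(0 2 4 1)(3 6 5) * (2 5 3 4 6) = (0 5 4 1)(2 6 3)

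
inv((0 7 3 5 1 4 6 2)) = (0 2 6 4 1 5 3 7)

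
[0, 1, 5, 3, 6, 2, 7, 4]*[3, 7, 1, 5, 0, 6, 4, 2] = [3, 7, 6, 5, 4, 1, 2, 0]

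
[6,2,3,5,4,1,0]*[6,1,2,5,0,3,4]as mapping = [0→4,1→2,2→5,3→3,4→0,5→1,6→6]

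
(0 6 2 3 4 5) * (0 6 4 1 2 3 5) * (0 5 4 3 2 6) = (0 3 1 6 2 4 5)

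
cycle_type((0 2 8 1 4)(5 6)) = 2.5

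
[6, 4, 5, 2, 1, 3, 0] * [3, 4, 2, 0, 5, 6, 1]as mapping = [0→1, 1→5, 2→6, 3→2, 4→4, 5→0, 6→3]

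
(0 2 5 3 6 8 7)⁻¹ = (0 7 8 6 3 5 2)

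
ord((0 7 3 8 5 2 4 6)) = 8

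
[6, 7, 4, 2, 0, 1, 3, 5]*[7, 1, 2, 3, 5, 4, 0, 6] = [0, 6, 5, 2, 7, 1, 3, 4]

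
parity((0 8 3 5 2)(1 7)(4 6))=even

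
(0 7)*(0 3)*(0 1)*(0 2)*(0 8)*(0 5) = (0 7 3 1 2 8 5)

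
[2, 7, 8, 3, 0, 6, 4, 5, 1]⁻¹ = [4, 8, 0, 3, 6, 7, 5, 1, 2]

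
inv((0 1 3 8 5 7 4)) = (0 4 7 5 8 3 1)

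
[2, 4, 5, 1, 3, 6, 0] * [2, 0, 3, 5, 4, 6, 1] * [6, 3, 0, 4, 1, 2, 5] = [4, 1, 5, 6, 2, 3, 0]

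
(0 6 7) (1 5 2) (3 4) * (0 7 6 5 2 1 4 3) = (0 5 1 2 4) 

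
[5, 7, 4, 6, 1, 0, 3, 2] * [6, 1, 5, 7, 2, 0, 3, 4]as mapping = [0→0, 1→4, 2→2, 3→3, 4→1, 5→6, 6→7, 7→5]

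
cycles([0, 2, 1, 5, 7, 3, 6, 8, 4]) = (1 2)(3 5)(4 7 8)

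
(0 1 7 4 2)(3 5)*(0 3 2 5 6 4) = (0 1 7)(2 3 6 4 5)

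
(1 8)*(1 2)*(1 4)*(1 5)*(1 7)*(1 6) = (1 8 2 4 5 7 6)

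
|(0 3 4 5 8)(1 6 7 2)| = 20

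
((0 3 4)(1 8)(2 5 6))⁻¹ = (0 4 3)(1 8)(2 6 5)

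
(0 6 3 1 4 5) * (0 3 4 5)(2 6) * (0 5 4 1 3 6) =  (0 2)(1 4 5 6)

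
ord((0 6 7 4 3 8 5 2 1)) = 9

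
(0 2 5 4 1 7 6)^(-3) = (0 1 2 7 5 6 4)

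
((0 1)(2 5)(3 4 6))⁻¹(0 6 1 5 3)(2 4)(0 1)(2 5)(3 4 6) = (0 2 4 1 3)(5 6)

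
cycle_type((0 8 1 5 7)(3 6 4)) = 3.5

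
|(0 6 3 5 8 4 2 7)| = 8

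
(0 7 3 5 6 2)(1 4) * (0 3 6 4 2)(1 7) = (0 1 2 3 5 4 7 6)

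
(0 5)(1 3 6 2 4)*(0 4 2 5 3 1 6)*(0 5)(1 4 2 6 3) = (0 1 4 3 5 2 6)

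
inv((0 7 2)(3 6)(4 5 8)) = (0 2 7)(3 6)(4 8 5)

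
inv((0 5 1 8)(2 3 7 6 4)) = (0 8 1 5)(2 4 6 7 3)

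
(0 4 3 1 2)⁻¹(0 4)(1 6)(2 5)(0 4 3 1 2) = (0 5)(2 6)(3 4)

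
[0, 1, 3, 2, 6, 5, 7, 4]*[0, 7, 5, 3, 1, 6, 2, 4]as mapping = [0→0, 1→7, 2→3, 3→5, 4→2, 5→6, 6→4, 7→1]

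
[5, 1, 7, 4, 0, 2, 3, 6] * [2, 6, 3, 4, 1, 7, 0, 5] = [7, 6, 5, 1, 2, 3, 4, 0]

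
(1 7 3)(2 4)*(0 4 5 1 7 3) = (0 4 2 5 1 3 7)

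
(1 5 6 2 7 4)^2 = (1 6 7)(2 4 5)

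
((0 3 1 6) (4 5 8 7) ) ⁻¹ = (0 6 1 3) (4 7 8 5) 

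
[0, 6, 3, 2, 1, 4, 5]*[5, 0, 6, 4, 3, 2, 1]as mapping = [0→5, 1→1, 2→4, 3→6, 4→0, 5→3, 6→2]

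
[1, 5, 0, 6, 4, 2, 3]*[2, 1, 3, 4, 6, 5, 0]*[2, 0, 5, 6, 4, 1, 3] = [0, 1, 5, 2, 3, 6, 4]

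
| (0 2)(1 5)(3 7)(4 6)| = 2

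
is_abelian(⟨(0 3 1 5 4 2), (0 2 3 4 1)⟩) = no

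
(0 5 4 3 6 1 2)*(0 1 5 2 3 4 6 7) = (0 2 1 3 7)(5 6)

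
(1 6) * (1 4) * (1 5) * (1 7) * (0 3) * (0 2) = (0 3 2)(1 6 4 5 7)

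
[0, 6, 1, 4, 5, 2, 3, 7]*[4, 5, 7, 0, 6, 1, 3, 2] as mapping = [0→4, 1→3, 2→5, 3→6, 4→1, 5→7, 6→0, 7→2] 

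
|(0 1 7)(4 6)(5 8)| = 6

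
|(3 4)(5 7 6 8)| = 4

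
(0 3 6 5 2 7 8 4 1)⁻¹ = (0 1 4 8 7 2 5 6 3)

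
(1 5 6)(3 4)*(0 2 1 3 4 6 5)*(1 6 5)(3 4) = (0 2 6 4 3 5 1)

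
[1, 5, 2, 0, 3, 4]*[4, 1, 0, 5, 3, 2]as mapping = [0→1, 1→2, 2→0, 3→4, 4→5, 5→3]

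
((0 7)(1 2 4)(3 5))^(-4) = (1 4 2)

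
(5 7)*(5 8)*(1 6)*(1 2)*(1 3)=(1 6 2 3)(5 7 8)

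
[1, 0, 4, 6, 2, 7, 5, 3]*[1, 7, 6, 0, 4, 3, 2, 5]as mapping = [0→7, 1→1, 2→4, 3→2, 4→6, 5→5, 6→3, 7→0]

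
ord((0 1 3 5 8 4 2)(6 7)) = 14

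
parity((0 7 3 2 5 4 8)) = even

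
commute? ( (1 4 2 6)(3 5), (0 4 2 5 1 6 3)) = no: (1 4 2 6)(3 5) * (0 4 2 5 1 6 3) = (0 4 5)(1 2 3), (0 4 2 5 1 6 3) * (1 4 2 6)(3 5) = (0 2 3)(4 6 5)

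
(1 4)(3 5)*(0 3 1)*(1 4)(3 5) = (0 5 4)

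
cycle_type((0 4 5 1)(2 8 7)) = 3.4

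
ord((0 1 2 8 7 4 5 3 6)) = 9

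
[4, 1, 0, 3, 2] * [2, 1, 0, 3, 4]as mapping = [0→4, 1→1, 2→2, 3→3, 4→0]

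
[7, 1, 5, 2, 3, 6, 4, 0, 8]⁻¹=[7, 1, 3, 4, 6, 2, 5, 0, 8]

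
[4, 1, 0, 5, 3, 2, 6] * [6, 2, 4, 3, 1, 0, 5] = [1, 2, 6, 0, 3, 4, 5]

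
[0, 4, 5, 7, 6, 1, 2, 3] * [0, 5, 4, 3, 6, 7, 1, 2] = [0, 6, 7, 2, 1, 5, 4, 3]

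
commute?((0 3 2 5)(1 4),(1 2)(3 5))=no:(0 3 2 5)(1 4)*(1 2)(3 5)=(0 5)(1 4 2 3),(1 2)(3 5)*(0 3 2 5)(1 4)=(0 3)(1 5 2 4)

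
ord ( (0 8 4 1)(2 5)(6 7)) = 4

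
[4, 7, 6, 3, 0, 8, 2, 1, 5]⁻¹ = [4, 7, 6, 3, 0, 8, 2, 1, 5]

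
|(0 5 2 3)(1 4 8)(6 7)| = 12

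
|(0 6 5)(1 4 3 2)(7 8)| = 12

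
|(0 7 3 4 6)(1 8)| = 10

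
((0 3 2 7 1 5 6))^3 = (0 7 6 2 5 3 1)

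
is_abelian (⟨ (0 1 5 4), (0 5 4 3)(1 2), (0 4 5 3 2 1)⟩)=no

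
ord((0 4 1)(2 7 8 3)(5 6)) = 12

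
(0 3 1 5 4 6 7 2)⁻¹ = (0 2 7 6 4 5 1 3)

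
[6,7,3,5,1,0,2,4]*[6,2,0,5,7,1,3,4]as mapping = [0→3,1→4,2→5,3→1,4→2,5→6,6→0,7→7]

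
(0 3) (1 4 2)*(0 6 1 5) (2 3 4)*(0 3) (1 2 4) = (0 1 4) (2 5 3 6) 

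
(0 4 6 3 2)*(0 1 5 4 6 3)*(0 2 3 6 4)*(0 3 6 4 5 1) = (0 5 3 6 2)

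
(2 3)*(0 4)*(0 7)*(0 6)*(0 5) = (0 4 7 6 5)(2 3)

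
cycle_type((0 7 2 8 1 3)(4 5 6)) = 3.6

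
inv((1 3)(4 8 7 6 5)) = (1 3)(4 5 6 7 8)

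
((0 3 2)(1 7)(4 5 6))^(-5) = (0 3 2)(1 7)(4 5 6)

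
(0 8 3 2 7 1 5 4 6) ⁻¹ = (0 6 4 5 1 7 2 3 8) 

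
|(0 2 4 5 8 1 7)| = 7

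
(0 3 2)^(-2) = (0 3 2)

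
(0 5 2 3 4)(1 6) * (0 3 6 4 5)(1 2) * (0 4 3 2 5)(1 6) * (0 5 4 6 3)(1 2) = (0 6 4 1)(3 5)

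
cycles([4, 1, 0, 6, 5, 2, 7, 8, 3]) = (0 4 5 2)(3 6 7 8)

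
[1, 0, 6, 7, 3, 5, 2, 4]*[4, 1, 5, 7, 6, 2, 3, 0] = [1, 4, 3, 0, 7, 2, 5, 6]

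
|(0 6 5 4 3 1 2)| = 7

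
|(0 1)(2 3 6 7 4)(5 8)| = 10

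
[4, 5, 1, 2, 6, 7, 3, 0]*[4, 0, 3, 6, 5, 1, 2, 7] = [5, 1, 0, 3, 2, 7, 6, 4]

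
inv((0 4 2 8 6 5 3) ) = (0 3 5 6 8 2 4) 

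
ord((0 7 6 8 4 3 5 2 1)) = 9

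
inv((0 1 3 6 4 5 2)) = (0 2 5 4 6 3 1)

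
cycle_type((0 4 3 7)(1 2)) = 2.4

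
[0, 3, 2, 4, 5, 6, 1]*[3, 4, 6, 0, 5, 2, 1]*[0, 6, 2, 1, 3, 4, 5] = [1, 0, 5, 4, 2, 6, 3]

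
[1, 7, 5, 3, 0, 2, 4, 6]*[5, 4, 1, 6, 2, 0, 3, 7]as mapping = [0→4, 1→7, 2→0, 3→6, 4→5, 5→1, 6→2, 7→3]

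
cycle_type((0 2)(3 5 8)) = 2.3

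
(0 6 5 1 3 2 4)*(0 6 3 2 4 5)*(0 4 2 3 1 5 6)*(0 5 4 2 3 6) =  (0 1 6 2)(4 5)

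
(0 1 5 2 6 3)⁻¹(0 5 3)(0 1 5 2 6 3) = (0 1 2)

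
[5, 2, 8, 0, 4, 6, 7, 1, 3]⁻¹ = [3, 7, 1, 8, 4, 0, 5, 6, 2]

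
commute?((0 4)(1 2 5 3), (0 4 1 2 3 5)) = no:(0 4)(1 2 5 3)*(0 4 1 2 3 5) = (0 1 3 2), (0 4 1 2 3 5)*(0 4)(1 2 5 3) = (1 5 4 2)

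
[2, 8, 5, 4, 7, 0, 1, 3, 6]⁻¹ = [5, 6, 0, 7, 3, 2, 8, 4, 1]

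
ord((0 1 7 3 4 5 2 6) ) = 8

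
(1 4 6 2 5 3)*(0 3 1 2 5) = (0 3 2)(1 4 6 5)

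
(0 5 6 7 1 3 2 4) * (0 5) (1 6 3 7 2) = (1 7 6 2 4 5 3) 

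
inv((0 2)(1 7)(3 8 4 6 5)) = (0 2)(1 7)(3 5 6 4 8)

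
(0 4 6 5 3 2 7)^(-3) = (0 3 4 2 6 7 5)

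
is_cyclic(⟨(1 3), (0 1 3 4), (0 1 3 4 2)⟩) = no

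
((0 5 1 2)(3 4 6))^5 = (0 5 1 2)(3 6 4)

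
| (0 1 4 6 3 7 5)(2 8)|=14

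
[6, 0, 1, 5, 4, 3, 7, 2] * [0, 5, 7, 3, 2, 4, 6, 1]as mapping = [0→6, 1→0, 2→5, 3→4, 4→2, 5→3, 6→1, 7→7]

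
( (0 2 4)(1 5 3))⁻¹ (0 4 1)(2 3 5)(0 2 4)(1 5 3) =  (0 5 2)(1 3 4)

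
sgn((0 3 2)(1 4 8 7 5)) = 1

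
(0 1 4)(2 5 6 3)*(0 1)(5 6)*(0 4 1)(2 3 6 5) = (0 4)(2 5)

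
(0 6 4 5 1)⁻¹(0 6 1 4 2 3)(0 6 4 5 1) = (0 5 2 3 6 4)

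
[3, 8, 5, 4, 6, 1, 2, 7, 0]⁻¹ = [8, 5, 6, 0, 3, 2, 4, 7, 1]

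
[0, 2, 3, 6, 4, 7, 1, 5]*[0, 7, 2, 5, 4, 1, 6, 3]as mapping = [0→0, 1→2, 2→5, 3→6, 4→4, 5→3, 6→7, 7→1]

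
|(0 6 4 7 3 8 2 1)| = 8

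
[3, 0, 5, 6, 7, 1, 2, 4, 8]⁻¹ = [1, 5, 6, 0, 7, 2, 3, 4, 8]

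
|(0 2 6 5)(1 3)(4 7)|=4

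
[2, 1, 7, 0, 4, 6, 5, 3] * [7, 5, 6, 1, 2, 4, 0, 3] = [6, 5, 3, 7, 2, 0, 4, 1] 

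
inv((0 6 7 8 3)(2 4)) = (0 3 8 7 6)(2 4)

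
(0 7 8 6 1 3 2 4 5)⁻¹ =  (0 5 4 2 3 1 6 8 7)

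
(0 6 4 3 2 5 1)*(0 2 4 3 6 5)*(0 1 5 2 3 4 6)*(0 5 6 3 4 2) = (1 4 5 6 2)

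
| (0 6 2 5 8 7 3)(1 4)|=14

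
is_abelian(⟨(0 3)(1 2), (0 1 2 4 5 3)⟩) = no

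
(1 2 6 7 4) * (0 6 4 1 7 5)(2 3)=(0 6 5)(1 3 2 4 7)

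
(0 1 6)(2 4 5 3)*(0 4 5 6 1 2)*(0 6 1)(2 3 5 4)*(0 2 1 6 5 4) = (0 3 5 4 6 1 2)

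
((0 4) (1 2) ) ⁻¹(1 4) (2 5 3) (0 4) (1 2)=(0 2) (1 5 3) 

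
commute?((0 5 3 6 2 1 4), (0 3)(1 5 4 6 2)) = no:(0 5 3 6 2 1 4)*(0 3)(1 5 4 6 2) = (0 4 3 2 5)(1 6), (0 3)(1 5 4 6 2)*(0 5 3 6 2 1 4) = (0 6 1 3 5)(2 4)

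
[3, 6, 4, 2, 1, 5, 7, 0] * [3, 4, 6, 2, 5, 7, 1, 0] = [2, 1, 5, 6, 4, 7, 0, 3]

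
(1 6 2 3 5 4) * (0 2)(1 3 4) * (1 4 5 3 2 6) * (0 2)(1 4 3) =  (0 6 2 5 3 1 4)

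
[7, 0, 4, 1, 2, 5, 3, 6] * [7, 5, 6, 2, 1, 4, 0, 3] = [3, 7, 1, 5, 6, 4, 2, 0]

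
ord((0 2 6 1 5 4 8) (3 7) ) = 14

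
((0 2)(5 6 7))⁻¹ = (0 2)(5 7 6)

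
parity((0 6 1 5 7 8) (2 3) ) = even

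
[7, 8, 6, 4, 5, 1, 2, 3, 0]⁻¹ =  [8, 5, 6, 7, 3, 4, 2, 0, 1]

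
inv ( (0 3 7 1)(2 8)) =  (0 1 7 3)(2 8)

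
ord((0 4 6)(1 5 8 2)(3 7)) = 12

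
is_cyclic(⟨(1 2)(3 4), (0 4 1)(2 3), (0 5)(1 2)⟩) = no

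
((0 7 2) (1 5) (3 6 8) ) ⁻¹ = (0 2 7) (1 5) (3 8 6) 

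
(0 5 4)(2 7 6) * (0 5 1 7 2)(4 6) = (0 1 7 4 5 6)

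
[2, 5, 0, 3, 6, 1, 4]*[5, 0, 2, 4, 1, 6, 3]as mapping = [0→2, 1→6, 2→5, 3→4, 4→3, 5→0, 6→1]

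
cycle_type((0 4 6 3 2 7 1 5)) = 8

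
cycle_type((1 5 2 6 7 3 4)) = 7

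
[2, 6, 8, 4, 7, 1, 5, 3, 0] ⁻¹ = [8, 5, 0, 7, 3, 6, 1, 4, 2] 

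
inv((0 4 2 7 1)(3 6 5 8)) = (0 1 7 2 4)(3 8 5 6)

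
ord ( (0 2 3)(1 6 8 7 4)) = 15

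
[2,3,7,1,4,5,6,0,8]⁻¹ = [7,3,0,1,4,5,6,2,8]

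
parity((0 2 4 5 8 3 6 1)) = odd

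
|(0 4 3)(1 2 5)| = 3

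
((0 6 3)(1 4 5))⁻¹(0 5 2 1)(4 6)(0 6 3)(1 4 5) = (1 2 4 6)(3 5)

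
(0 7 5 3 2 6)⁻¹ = (0 6 2 3 5 7)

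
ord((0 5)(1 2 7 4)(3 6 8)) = 12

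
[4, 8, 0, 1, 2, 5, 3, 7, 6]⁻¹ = [2, 3, 4, 6, 0, 5, 8, 7, 1]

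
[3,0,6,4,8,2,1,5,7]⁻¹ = [1,6,5,0,3,7,2,8,4]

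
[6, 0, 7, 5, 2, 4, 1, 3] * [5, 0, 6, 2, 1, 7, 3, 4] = [3, 5, 4, 7, 6, 1, 0, 2]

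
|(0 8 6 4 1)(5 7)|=10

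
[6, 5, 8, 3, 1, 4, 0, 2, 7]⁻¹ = [6, 4, 7, 3, 5, 1, 0, 8, 2]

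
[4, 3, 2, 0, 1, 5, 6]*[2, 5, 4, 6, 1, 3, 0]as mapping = [0→1, 1→6, 2→4, 3→2, 4→5, 5→3, 6→0]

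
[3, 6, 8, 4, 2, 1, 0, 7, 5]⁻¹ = [6, 5, 4, 0, 3, 8, 1, 7, 2]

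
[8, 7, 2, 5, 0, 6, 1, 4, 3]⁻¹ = [4, 6, 2, 8, 7, 3, 5, 1, 0]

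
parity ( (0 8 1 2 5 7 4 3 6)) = even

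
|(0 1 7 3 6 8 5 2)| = 8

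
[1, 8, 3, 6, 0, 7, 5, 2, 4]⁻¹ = [4, 0, 7, 2, 8, 6, 3, 5, 1]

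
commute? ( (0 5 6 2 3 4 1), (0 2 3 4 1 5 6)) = no: (0 5 6 2 3 4 1)*(0 2 3 4 1 5 6) = (0 6 3 1 2 4 5), (0 2 3 4 1 5 6)*(0 5 6 2 3 4 1) = (0 3 1 6 5 2 4)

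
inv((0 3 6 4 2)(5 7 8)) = (0 2 4 6 3)(5 8 7)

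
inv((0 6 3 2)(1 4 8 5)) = (0 2 3 6)(1 5 8 4)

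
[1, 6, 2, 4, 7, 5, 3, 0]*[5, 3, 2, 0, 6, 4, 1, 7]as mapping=[0→3, 1→1, 2→2, 3→6, 4→7, 5→4, 6→0, 7→5]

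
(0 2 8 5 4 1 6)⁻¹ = (0 6 1 4 5 8 2)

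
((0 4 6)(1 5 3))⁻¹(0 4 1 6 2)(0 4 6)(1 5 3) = (0 2 4 6 5)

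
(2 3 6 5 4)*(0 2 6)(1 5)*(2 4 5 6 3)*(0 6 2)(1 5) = (0 4 3 6 5 1 2)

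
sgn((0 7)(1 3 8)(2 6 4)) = -1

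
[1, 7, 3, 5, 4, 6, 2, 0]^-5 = [1, 7, 6, 2, 4, 3, 5, 0]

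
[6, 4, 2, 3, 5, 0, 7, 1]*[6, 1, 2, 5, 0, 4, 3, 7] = [3, 0, 2, 5, 4, 6, 7, 1]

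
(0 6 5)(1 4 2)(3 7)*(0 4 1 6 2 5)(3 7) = (0 2 6)(4 5)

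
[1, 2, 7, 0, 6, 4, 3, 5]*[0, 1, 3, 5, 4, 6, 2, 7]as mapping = [0→1, 1→3, 2→7, 3→0, 4→2, 5→4, 6→5, 7→6]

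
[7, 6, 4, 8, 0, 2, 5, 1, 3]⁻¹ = [4, 7, 5, 8, 2, 6, 1, 0, 3]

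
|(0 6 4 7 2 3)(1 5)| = 6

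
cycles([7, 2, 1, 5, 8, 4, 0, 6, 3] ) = (0 7 6)(1 2)(3 5 4 8)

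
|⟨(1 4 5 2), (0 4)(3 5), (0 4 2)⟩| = 720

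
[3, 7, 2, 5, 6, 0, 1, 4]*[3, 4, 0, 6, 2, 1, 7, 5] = [6, 5, 0, 1, 7, 3, 4, 2]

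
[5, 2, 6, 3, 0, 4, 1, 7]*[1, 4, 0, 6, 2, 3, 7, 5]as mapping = [0→3, 1→0, 2→7, 3→6, 4→1, 5→2, 6→4, 7→5]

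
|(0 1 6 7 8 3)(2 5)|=6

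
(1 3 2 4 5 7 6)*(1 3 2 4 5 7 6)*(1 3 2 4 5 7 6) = (1 4 6 2 7 3 5)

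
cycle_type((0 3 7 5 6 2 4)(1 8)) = 2.7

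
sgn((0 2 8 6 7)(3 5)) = -1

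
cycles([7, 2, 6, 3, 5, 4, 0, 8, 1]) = (0 7 8 1 2 6)(4 5)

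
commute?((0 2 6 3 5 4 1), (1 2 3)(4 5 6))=no:(0 2 6 3 5 4 1) * (1 2 3)(4 5 6)=(0 3 6 1)(2 4), (1 2 3)(4 5 6) * (0 2 6 3 5 4 1)=(0 2 5 3)(1 6)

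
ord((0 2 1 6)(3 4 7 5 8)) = 20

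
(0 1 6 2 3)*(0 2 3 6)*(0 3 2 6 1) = (1 3 6 2)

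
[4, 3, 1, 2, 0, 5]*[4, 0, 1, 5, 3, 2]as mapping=[0→3, 1→5, 2→0, 3→1, 4→4, 5→2]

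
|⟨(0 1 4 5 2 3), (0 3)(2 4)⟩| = 720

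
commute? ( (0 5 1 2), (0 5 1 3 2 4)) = no: (0 5 1 2) * (0 5 1 3 2 4) = (0 1 4)(2 5 3), (0 5 1 3 2 4) * (0 5 1 2) = (0 1 3)(2 4 5)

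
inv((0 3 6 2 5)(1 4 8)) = (0 5 2 6 3)(1 8 4)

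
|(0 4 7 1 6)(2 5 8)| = 15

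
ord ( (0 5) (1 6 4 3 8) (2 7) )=10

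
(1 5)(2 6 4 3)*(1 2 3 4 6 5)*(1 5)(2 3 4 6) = (1 5 3 4 6 2)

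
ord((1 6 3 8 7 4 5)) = 7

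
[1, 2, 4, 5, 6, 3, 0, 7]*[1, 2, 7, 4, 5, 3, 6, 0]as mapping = [0→2, 1→7, 2→5, 3→3, 4→6, 5→4, 6→1, 7→0]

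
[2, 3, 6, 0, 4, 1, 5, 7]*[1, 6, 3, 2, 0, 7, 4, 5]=[3, 2, 4, 1, 0, 6, 7, 5]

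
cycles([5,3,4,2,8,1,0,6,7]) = (0 5 1 3 2 4 8 7 6)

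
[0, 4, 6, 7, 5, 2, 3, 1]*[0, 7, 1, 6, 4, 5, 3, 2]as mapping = [0→0, 1→4, 2→3, 3→2, 4→5, 5→1, 6→6, 7→7]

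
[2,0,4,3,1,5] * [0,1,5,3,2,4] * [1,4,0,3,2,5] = [5,1,0,3,4,2]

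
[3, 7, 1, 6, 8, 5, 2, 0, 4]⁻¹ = [7, 2, 6, 0, 8, 5, 3, 1, 4]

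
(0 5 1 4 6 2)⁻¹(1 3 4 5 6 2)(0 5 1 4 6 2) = (0 4 3 6 1 2)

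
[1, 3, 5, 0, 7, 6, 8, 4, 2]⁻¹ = [3, 0, 8, 1, 7, 2, 5, 4, 6]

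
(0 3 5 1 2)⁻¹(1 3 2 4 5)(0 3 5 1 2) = (0 4 1 2 5)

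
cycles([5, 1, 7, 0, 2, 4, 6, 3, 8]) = (0 5 4 2 7 3)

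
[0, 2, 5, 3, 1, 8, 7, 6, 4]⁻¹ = [0, 4, 1, 3, 8, 2, 7, 6, 5]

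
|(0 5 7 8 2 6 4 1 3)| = 9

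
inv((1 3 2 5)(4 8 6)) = (1 5 2 3)(4 6 8)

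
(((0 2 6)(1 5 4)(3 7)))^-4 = (0 6 2)(1 4 5)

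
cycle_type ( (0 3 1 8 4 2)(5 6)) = 2.6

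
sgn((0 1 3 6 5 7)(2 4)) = 1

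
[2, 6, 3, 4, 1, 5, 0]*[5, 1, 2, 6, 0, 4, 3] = [2, 3, 6, 0, 1, 4, 5]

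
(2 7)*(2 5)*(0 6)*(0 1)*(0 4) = (0 6 1 4)(2 7 5)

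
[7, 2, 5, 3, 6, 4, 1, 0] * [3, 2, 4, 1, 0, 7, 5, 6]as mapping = [0→6, 1→4, 2→7, 3→1, 4→5, 5→0, 6→2, 7→3]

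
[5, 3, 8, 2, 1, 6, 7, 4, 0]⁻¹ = [8, 4, 3, 1, 7, 0, 5, 6, 2]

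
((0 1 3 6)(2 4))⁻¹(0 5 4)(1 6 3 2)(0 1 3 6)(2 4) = (0 6 4 3)(1 5 2)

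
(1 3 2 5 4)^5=()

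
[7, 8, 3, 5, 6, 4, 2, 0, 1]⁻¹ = [7, 8, 6, 2, 5, 3, 4, 0, 1]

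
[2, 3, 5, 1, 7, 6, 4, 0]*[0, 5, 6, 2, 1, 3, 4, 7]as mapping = [0→6, 1→2, 2→3, 3→5, 4→7, 5→4, 6→1, 7→0]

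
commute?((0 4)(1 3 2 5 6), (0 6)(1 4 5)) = no:(0 4)(1 3 2 5 6) * (0 6)(1 4 5) = (0 5)(1 3 2)(4 6), (0 6)(1 4 5) * (0 4)(1 3 2 5 6) = (0 1)(2 5 3)(4 6)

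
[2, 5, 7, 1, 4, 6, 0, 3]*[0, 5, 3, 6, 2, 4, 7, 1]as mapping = [0→3, 1→4, 2→1, 3→5, 4→2, 5→7, 6→0, 7→6]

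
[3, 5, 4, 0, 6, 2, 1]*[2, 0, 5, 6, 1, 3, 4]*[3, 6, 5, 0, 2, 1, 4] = [4, 0, 6, 5, 2, 1, 3]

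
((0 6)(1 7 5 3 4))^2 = (1 5 4 7 3)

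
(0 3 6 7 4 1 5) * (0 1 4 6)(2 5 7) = (0 3)(1 7 6 2 5)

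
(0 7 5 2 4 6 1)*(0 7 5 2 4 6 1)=(0 5 4 1 7 2 6)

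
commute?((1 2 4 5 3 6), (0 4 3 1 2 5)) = no:(1 2 4 5 3 6) * (0 4 3 1 2 5) = (0 4)(1 5)(2 3 6), (0 4 3 1 2 5) * (1 2 4 5 3 6) = (0 5)(1 4 6)(2 3)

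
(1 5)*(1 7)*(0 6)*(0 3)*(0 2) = (0 6 3 2)(1 5 7)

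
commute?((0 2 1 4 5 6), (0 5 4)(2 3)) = no:(0 2 1 4 5 6) * (0 5 4)(2 3) = (0 3 2 1)(5 6), (0 5 4)(2 3) * (0 2 1 4 5 6) = (0 6)(1 4 2 3)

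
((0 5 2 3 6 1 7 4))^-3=(0 1 2 4 6 5 7 3)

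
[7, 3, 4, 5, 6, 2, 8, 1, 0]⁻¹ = [8, 7, 5, 1, 2, 3, 4, 0, 6]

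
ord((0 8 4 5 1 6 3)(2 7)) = 14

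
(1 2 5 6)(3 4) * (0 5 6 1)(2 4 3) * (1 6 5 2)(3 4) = (0 2 5 6)(1 3 4)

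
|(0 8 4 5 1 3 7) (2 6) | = 14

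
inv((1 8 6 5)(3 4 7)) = (1 5 6 8)(3 7 4)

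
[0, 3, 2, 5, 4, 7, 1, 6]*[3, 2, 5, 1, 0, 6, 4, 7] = [3, 1, 5, 6, 0, 7, 2, 4]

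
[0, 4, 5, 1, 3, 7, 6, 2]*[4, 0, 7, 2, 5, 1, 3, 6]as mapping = [0→4, 1→5, 2→1, 3→0, 4→2, 5→6, 6→3, 7→7]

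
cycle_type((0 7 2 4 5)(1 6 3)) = 3.5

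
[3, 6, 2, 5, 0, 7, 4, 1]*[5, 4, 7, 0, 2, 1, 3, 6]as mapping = [0→0, 1→3, 2→7, 3→1, 4→5, 5→6, 6→2, 7→4]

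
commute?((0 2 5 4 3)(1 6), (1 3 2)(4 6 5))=no:(0 2 5 4 3)(1 6)*(1 3 2)(4 6 5)=(0 1 5 6 3)(2 4), (1 3 2)(4 6 5)*(0 2 5 4 3)(1 6)=(0 2 6 4 1)(3 5)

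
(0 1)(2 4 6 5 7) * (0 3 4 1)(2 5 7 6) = (1 3 4 2)(5 6 7)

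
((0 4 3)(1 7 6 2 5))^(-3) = (1 6 5 7 2)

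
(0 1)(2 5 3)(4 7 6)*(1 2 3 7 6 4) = (0 2 5 7 4 6 1)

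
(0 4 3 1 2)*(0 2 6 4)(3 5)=(1 6 4 5 3)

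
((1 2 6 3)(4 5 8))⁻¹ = (1 3 6 2)(4 8 5)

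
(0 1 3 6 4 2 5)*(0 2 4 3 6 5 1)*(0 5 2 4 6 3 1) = (0 5 4 6 1 3 2)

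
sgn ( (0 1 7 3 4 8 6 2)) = -1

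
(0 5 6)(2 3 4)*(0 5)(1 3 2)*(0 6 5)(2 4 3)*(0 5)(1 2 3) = (0 6 5)(1 3)(2 4)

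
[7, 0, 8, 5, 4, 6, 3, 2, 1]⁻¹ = [1, 8, 7, 6, 4, 3, 5, 0, 2]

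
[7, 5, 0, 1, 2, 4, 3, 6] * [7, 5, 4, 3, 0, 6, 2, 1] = [1, 6, 7, 5, 4, 0, 3, 2]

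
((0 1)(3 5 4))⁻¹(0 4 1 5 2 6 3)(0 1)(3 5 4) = (0 4 2 6 5 1 3)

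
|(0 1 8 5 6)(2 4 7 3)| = 20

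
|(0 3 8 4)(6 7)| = 4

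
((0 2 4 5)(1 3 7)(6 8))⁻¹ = (0 5 4 2)(1 7 3)(6 8)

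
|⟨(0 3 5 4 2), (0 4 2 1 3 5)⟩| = 120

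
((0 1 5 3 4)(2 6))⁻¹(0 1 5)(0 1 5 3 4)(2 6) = (1 5 3)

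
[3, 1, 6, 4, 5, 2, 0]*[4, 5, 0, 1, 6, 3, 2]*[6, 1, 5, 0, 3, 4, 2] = [1, 4, 5, 2, 0, 6, 3]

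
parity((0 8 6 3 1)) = even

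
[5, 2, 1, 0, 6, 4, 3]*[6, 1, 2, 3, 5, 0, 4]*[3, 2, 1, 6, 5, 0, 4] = [3, 1, 2, 4, 5, 0, 6]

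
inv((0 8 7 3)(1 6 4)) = (0 3 7 8)(1 4 6)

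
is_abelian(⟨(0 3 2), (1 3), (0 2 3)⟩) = no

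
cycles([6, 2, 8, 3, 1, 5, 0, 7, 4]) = (0 6)(1 2 8 4)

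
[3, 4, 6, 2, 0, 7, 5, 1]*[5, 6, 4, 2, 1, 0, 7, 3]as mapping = [0→2, 1→1, 2→7, 3→4, 4→5, 5→3, 6→0, 7→6]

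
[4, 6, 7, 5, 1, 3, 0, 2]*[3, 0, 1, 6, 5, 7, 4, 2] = [5, 4, 2, 7, 0, 6, 3, 1]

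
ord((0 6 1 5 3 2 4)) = 7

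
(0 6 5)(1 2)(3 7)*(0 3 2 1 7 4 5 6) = (2 7)(3 4 5)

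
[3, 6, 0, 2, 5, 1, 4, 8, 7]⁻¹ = [2, 5, 3, 0, 6, 4, 1, 8, 7]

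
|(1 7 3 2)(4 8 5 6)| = 4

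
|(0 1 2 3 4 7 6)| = 7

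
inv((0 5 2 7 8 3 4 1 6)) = (0 6 1 4 3 8 7 2 5)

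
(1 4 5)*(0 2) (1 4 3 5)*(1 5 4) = (0 2) (1 3 4 5) 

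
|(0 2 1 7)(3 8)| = 4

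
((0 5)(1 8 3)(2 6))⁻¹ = (0 5)(1 3 8)(2 6)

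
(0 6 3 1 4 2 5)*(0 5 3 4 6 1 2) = (0 1 6 4)(2 3)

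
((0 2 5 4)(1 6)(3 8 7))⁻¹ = (0 4 5 2)(1 6)(3 7 8)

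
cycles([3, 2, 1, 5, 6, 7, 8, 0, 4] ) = (0 3 5 7)(1 2)(4 6 8)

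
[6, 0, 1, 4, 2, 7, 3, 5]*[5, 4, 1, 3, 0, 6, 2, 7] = [2, 5, 4, 0, 1, 7, 3, 6]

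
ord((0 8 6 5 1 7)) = 6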